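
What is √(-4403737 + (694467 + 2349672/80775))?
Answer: I*√107561402513502/5385 ≈ 1925.9*I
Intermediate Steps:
√(-4403737 + (694467 + 2349672/80775)) = √(-4403737 + (694467 + 2349672*(1/80775))) = √(-4403737 + (694467 + 783224/26925)) = √(-4403737 + 18699307199/26925) = √(-99871311526/26925) = I*√107561402513502/5385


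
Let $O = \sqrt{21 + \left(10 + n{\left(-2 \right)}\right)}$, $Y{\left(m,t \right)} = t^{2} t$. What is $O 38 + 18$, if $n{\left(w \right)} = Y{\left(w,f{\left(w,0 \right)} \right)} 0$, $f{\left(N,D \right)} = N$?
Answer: $18 + 38 \sqrt{31} \approx 229.57$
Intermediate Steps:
$Y{\left(m,t \right)} = t^{3}$
$n{\left(w \right)} = 0$ ($n{\left(w \right)} = w^{3} \cdot 0 = 0$)
$O = \sqrt{31}$ ($O = \sqrt{21 + \left(10 + 0\right)} = \sqrt{21 + 10} = \sqrt{31} \approx 5.5678$)
$O 38 + 18 = \sqrt{31} \cdot 38 + 18 = 38 \sqrt{31} + 18 = 18 + 38 \sqrt{31}$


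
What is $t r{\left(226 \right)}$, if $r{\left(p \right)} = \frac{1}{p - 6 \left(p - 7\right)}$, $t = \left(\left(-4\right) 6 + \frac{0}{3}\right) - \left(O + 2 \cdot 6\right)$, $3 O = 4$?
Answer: $\frac{7}{204} \approx 0.034314$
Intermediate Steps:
$O = \frac{4}{3}$ ($O = \frac{1}{3} \cdot 4 = \frac{4}{3} \approx 1.3333$)
$t = - \frac{112}{3}$ ($t = \left(\left(-4\right) 6 + \frac{0}{3}\right) - \left(\frac{4}{3} + 2 \cdot 6\right) = \left(-24 + 0 \cdot \frac{1}{3}\right) - \left(\frac{4}{3} + 12\right) = \left(-24 + 0\right) - \frac{40}{3} = -24 - \frac{40}{3} = - \frac{112}{3} \approx -37.333$)
$r{\left(p \right)} = \frac{1}{42 - 5 p}$ ($r{\left(p \right)} = \frac{1}{p - 6 \left(-7 + p\right)} = \frac{1}{p - \left(-42 + 6 p\right)} = \frac{1}{42 - 5 p}$)
$t r{\left(226 \right)} = - \frac{112 \left(- \frac{1}{-42 + 5 \cdot 226}\right)}{3} = - \frac{112 \left(- \frac{1}{-42 + 1130}\right)}{3} = - \frac{112 \left(- \frac{1}{1088}\right)}{3} = - \frac{112 \left(\left(-1\right) \frac{1}{1088}\right)}{3} = \left(- \frac{112}{3}\right) \left(- \frac{1}{1088}\right) = \frac{7}{204}$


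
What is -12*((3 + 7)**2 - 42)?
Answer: -696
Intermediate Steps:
-12*((3 + 7)**2 - 42) = -12*(10**2 - 42) = -12*(100 - 42) = -12*58 = -696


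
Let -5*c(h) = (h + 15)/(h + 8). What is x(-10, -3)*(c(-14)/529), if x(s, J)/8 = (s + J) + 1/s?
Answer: -262/39675 ≈ -0.0066037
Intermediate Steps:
c(h) = -(15 + h)/(5*(8 + h)) (c(h) = -(h + 15)/(5*(h + 8)) = -(15 + h)/(5*(8 + h)))
x(s, J) = 8*J + 8*s + 8/s (x(s, J) = 8*((s + J) + 1/s) = 8*((J + s) + 1/s) = 8*(J + s + 1/s) = 8*J + 8*s + 8/s)
x(-10, -3)*(c(-14)/529) = (8*(1 - 10*(-3 - 10))/(-10))*(((-15 - 1*(-14))/(5*(8 - 14)))/529) = (8*(-⅒)*(1 - 10*(-13)))*(((⅕)*(-15 + 14)/(-6))*(1/529)) = (8*(-⅒)*(1 + 130))*(((⅕)*(-⅙)*(-1))*(1/529)) = (8*(-⅒)*131)*((1/30)*(1/529)) = -524/5*1/15870 = -262/39675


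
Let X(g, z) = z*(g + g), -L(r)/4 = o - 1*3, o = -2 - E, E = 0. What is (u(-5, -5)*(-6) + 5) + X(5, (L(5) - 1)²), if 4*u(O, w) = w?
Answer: 7245/2 ≈ 3622.5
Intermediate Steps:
o = -2 (o = -2 - 1*0 = -2 + 0 = -2)
u(O, w) = w/4
L(r) = 20 (L(r) = -4*(-2 - 1*3) = -4*(-2 - 3) = -4*(-5) = 20)
X(g, z) = 2*g*z (X(g, z) = z*(2*g) = 2*g*z)
(u(-5, -5)*(-6) + 5) + X(5, (L(5) - 1)²) = (((¼)*(-5))*(-6) + 5) + 2*5*(20 - 1)² = (-5/4*(-6) + 5) + 2*5*19² = (15/2 + 5) + 2*5*361 = 25/2 + 3610 = 7245/2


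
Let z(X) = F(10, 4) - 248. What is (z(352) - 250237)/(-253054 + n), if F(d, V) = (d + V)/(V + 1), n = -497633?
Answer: 1252411/3753435 ≈ 0.33367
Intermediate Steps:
F(d, V) = (V + d)/(1 + V)
z(X) = -1226/5 (z(X) = (4 + 10)/(1 + 4) - 248 = 14/5 - 248 = -1226/5)
(z(352) - 250237)/(-253054 + n) = (-1226/5 - 250237)/(-253054 - 497633) = -1252411/5/(-750687) = -1252411/5*(-1/750687) = 1252411/3753435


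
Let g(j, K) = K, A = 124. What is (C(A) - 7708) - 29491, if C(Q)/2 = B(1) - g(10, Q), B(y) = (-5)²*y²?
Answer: -37397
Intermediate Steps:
B(y) = 25*y²
C(Q) = 50 - 2*Q (C(Q) = 2*(25*1² - Q) = 2*(25*1 - Q) = 2*(25 - Q) = 50 - 2*Q)
(C(A) - 7708) - 29491 = ((50 - 2*124) - 7708) - 29491 = ((50 - 248) - 7708) - 29491 = (-198 - 7708) - 29491 = -7906 - 29491 = -37397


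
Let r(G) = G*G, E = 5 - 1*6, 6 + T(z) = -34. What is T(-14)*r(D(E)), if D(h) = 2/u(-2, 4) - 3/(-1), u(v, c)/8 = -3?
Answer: -6125/18 ≈ -340.28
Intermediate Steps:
T(z) = -40 (T(z) = -6 - 34 = -40)
E = -1 (E = 5 - 6 = -1)
u(v, c) = -24 (u(v, c) = 8*(-3) = -24)
D(h) = 35/12 (D(h) = 2/(-24) - 3/(-1) = 2*(-1/24) - 3*(-1) = -1/12 + 3 = 35/12)
r(G) = G²
T(-14)*r(D(E)) = -40*(35/12)² = -40*1225/144 = -6125/18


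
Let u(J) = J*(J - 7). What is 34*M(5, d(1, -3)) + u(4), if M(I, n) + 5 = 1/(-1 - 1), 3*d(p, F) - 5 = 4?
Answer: -199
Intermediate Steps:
d(p, F) = 3 (d(p, F) = 5/3 + (1/3)*4 = 5/3 + 4/3 = 3)
M(I, n) = -11/2 (M(I, n) = -5 + 1/(-1 - 1) = -5 + 1/(-2) = -5 - 1/2 = -11/2)
u(J) = J*(-7 + J)
34*M(5, d(1, -3)) + u(4) = 34*(-11/2) + 4*(-7 + 4) = -187 + 4*(-3) = -187 - 12 = -199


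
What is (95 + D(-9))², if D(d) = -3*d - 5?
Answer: 13689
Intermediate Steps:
D(d) = -5 - 3*d
(95 + D(-9))² = (95 + (-5 - 3*(-9)))² = (95 + (-5 + 27))² = (95 + 22)² = 117² = 13689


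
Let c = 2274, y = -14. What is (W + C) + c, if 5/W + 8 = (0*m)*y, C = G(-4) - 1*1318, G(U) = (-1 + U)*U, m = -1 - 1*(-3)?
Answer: 7803/8 ≈ 975.38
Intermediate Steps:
m = 2 (m = -1 + 3 = 2)
G(U) = U*(-1 + U)
C = -1298 (C = -4*(-1 - 4) - 1*1318 = -4*(-5) - 1318 = 20 - 1318 = -1298)
W = -5/8 (W = 5/(-8 + (0*2)*(-14)) = 5/(-8 + 0*(-14)) = 5/(-8 + 0) = 5/(-8) = 5*(-⅛) = -5/8 ≈ -0.62500)
(W + C) + c = (-5/8 - 1298) + 2274 = -10389/8 + 2274 = 7803/8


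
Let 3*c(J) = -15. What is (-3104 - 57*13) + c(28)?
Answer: -3850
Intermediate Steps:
c(J) = -5 (c(J) = (⅓)*(-15) = -5)
(-3104 - 57*13) + c(28) = (-3104 - 57*13) - 5 = (-3104 - 741) - 5 = -3845 - 5 = -3850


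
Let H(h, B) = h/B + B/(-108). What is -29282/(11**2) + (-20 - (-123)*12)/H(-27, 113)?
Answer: -21564794/15685 ≈ -1374.9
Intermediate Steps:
H(h, B) = -B/108 + h/B (H(h, B) = h/B + B*(-1/108) = h/B - B/108 = -B/108 + h/B)
-29282/(11**2) + (-20 - (-123)*12)/H(-27, 113) = -29282/(11**2) + (-20 - (-123)*12)/(-1/108*113 - 27/113) = -29282/121 + (-20 - 41*(-36))/(-113/108 - 27*1/113) = -29282*1/121 + (-20 + 1476)/(-113/108 - 27/113) = -242 + 1456/(-15685/12204) = -242 + 1456*(-12204/15685) = -242 - 17769024/15685 = -21564794/15685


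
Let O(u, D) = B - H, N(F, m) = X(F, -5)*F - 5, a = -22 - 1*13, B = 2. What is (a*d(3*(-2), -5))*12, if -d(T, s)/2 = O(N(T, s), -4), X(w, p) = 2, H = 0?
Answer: 1680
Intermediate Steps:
a = -35 (a = -22 - 13 = -35)
N(F, m) = -5 + 2*F (N(F, m) = 2*F - 5 = -5 + 2*F)
O(u, D) = 2 (O(u, D) = 2 - 1*0 = 2 + 0 = 2)
d(T, s) = -4 (d(T, s) = -2*2 = -4)
(a*d(3*(-2), -5))*12 = -35*(-4)*12 = 140*12 = 1680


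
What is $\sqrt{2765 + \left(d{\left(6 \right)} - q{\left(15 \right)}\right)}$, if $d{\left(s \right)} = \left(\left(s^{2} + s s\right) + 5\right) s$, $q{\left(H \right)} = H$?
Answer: $2 \sqrt{803} \approx 56.674$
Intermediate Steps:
$d{\left(s \right)} = s \left(5 + 2 s^{2}\right)$ ($d{\left(s \right)} = \left(\left(s^{2} + s^{2}\right) + 5\right) s = \left(2 s^{2} + 5\right) s = \left(5 + 2 s^{2}\right) s = s \left(5 + 2 s^{2}\right)$)
$\sqrt{2765 + \left(d{\left(6 \right)} - q{\left(15 \right)}\right)} = \sqrt{2765 + \left(6 \left(5 + 2 \cdot 6^{2}\right) - 15\right)} = \sqrt{2765 - \left(15 - 6 \left(5 + 2 \cdot 36\right)\right)} = \sqrt{2765 - \left(15 - 6 \left(5 + 72\right)\right)} = \sqrt{2765 + \left(6 \cdot 77 - 15\right)} = \sqrt{2765 + \left(462 - 15\right)} = \sqrt{2765 + 447} = \sqrt{3212} = 2 \sqrt{803}$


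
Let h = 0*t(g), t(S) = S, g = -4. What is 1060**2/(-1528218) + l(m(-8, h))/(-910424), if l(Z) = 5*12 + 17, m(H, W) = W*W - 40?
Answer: -511535039593/695663172216 ≈ -0.73532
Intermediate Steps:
h = 0 (h = 0*(-4) = 0)
m(H, W) = -40 + W**2 (m(H, W) = W**2 - 40 = -40 + W**2)
l(Z) = 77 (l(Z) = 60 + 17 = 77)
1060**2/(-1528218) + l(m(-8, h))/(-910424) = 1060**2/(-1528218) + 77/(-910424) = 1123600*(-1/1528218) + 77*(-1/910424) = -561800/764109 - 77/910424 = -511535039593/695663172216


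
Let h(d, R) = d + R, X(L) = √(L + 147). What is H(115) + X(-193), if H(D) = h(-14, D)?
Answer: 101 + I*√46 ≈ 101.0 + 6.7823*I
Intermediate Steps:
X(L) = √(147 + L)
h(d, R) = R + d
H(D) = -14 + D (H(D) = D - 14 = -14 + D)
H(115) + X(-193) = (-14 + 115) + √(147 - 193) = 101 + √(-46) = 101 + I*√46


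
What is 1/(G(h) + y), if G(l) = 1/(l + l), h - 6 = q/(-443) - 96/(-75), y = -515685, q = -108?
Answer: -166652/85939925545 ≈ -1.9392e-6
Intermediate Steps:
h = 83326/11075 (h = 6 + (-108/(-443) - 96/(-75)) = 6 + (-108*(-1/443) - 96*(-1/75)) = 6 + (108/443 + 32/25) = 6 + 16876/11075 = 83326/11075 ≈ 7.5238)
G(l) = 1/(2*l)
1/(G(h) + y) = 1/(1/(2*(83326/11075)) - 515685) = 1/((1/2)*(11075/83326) - 515685) = 1/(11075/166652 - 515685) = 1/(-85939925545/166652) = -166652/85939925545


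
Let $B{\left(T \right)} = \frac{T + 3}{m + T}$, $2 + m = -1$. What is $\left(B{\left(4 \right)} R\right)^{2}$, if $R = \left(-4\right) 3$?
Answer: $7056$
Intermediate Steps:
$m = -3$ ($m = -2 - 1 = -3$)
$R = -12$
$B{\left(T \right)} = \frac{3 + T}{-3 + T}$ ($B{\left(T \right)} = \frac{T + 3}{-3 + T} = \frac{3 + T}{-3 + T}$)
$\left(B{\left(4 \right)} R\right)^{2} = \left(\frac{3 + 4}{-3 + 4} \left(-12\right)\right)^{2} = \left(1^{-1} \cdot 7 \left(-12\right)\right)^{2} = \left(1 \cdot 7 \left(-12\right)\right)^{2} = \left(7 \left(-12\right)\right)^{2} = \left(-84\right)^{2} = 7056$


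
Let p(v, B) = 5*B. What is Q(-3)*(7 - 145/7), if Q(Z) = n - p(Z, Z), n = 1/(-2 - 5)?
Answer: -9984/49 ≈ -203.76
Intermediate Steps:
n = -⅐ (n = 1/(-7) = -⅐ ≈ -0.14286)
Q(Z) = -⅐ - 5*Z
Q(-3)*(7 - 145/7) = (-⅐ - 5*(-3))*(7 - 145/7) = (-⅐ + 15)*(7 - 145*⅐) = 104*(7 - 145/7)/7 = (104/7)*(-96/7) = -9984/49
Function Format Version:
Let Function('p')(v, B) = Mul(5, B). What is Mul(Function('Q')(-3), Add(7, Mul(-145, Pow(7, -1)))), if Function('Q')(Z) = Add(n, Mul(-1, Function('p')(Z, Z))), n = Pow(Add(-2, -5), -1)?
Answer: Rational(-9984, 49) ≈ -203.76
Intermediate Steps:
n = Rational(-1, 7) (n = Pow(-7, -1) = Rational(-1, 7) ≈ -0.14286)
Function('Q')(Z) = Add(Rational(-1, 7), Mul(-5, Z)) (Function('Q')(Z) = Add(Rational(-1, 7), Mul(-1, Mul(5, Z))) = Add(Rational(-1, 7), Mul(-5, Z)))
Mul(Function('Q')(-3), Add(7, Mul(-145, Pow(7, -1)))) = Mul(Add(Rational(-1, 7), Mul(-5, -3)), Add(7, Mul(-145, Pow(7, -1)))) = Mul(Add(Rational(-1, 7), 15), Add(7, Mul(-145, Rational(1, 7)))) = Mul(Rational(104, 7), Add(7, Rational(-145, 7))) = Mul(Rational(104, 7), Rational(-96, 7)) = Rational(-9984, 49)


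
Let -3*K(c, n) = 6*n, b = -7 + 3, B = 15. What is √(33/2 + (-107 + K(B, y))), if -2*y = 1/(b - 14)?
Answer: I*√815/3 ≈ 9.5161*I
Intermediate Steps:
b = -4
y = 1/36 (y = -1/(2*(-4 - 14)) = -½/(-18) = -½*(-1/18) = 1/36 ≈ 0.027778)
K(c, n) = -2*n
√(33/2 + (-107 + K(B, y))) = √(33/2 + (-107 - 2*1/36)) = √(33*(½) + (-107 - 1/18)) = √(33/2 - 1927/18) = √(-815/9) = I*√815/3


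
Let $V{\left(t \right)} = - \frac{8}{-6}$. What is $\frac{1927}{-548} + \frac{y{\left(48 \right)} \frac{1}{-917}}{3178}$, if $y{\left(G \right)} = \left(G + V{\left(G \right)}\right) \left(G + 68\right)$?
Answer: $- \frac{8428274285}{2395493772} \approx -3.5184$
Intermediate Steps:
$V{\left(t \right)} = \frac{4}{3}$ ($V{\left(t \right)} = \left(-8\right) \left(- \frac{1}{6}\right) = \frac{4}{3}$)
$y{\left(G \right)} = \left(68 + G\right) \left(\frac{4}{3} + G\right)$ ($y{\left(G \right)} = \left(G + \frac{4}{3}\right) \left(G + 68\right) = \left(\frac{4}{3} + G\right) \left(68 + G\right) = \left(68 + G\right) \left(\frac{4}{3} + G\right)$)
$\frac{1927}{-548} + \frac{y{\left(48 \right)} \frac{1}{-917}}{3178} = \frac{1927}{-548} + \frac{\left(\frac{272}{3} + 48^{2} + \frac{208}{3} \cdot 48\right) \frac{1}{-917}}{3178} = 1927 \left(- \frac{1}{548}\right) + \left(\frac{272}{3} + 2304 + 3328\right) \left(- \frac{1}{917}\right) \frac{1}{3178} = - \frac{1927}{548} + \frac{17168}{3} \left(- \frac{1}{917}\right) \frac{1}{3178} = - \frac{1927}{548} - \frac{8584}{4371339} = - \frac{8428274285}{2395493772}$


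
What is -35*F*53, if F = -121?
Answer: 224455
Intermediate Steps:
-35*F*53 = -35*(-121)*53 = 4235*53 = 224455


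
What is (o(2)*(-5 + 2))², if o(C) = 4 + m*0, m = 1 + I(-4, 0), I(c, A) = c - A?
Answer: 144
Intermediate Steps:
m = -3 (m = 1 + (-4 - 1*0) = 1 + (-4 + 0) = 1 - 4 = -3)
o(C) = 4 (o(C) = 4 - 3*0 = 4 + 0 = 4)
(o(2)*(-5 + 2))² = (4*(-5 + 2))² = (4*(-3))² = (-12)² = 144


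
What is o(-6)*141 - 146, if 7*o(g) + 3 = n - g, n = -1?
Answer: -740/7 ≈ -105.71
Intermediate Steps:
o(g) = -4/7 - g/7 (o(g) = -3/7 + (-1 - g)/7 = -3/7 + (-⅐ - g/7) = -4/7 - g/7)
o(-6)*141 - 146 = (-4/7 - ⅐*(-6))*141 - 146 = (-4/7 + 6/7)*141 - 146 = (2/7)*141 - 146 = 282/7 - 146 = -740/7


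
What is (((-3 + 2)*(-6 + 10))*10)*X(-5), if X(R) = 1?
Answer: -40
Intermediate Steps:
(((-3 + 2)*(-6 + 10))*10)*X(-5) = (((-3 + 2)*(-6 + 10))*10)*1 = (-1*4*10)*1 = -4*10*1 = -40*1 = -40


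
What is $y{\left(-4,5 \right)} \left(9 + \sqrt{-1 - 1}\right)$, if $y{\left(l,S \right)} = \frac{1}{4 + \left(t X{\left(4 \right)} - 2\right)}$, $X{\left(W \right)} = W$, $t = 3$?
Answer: $\frac{9}{14} + \frac{i \sqrt{2}}{14} \approx 0.64286 + 0.10102 i$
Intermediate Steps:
$y{\left(l,S \right)} = \frac{1}{14}$ ($y{\left(l,S \right)} = \frac{1}{4 + \left(3 \cdot 4 - 2\right)} = \frac{1}{4 + \left(12 - 2\right)} = \frac{1}{4 + 10} = \frac{1}{14}$)
$y{\left(-4,5 \right)} \left(9 + \sqrt{-1 - 1}\right) = \frac{9 + \sqrt{-1 - 1}}{14} = \frac{9 + \sqrt{-2}}{14} = \frac{9 + i \sqrt{2}}{14} = \frac{9}{14} + \frac{i \sqrt{2}}{14}$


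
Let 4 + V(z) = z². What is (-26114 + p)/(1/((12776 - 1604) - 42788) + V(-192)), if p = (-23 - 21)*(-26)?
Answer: -789451520/1165365759 ≈ -0.67743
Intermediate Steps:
p = 1144 (p = -44*(-26) = 1144)
V(z) = -4 + z²
(-26114 + p)/(1/((12776 - 1604) - 42788) + V(-192)) = (-26114 + 1144)/(1/((12776 - 1604) - 42788) + (-4 + (-192)²)) = -24970/(1/(11172 - 42788) + (-4 + 36864)) = -24970/(1/(-31616) + 36860) = -24970/(-1/31616 + 36860) = -24970/1165365759/31616 = -24970*31616/1165365759 = -789451520/1165365759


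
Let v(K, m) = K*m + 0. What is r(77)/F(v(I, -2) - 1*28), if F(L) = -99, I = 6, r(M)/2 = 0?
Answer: 0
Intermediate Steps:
r(M) = 0 (r(M) = 2*0 = 0)
v(K, m) = K*m
r(77)/F(v(I, -2) - 1*28) = 0/(-99) = 0*(-1/99) = 0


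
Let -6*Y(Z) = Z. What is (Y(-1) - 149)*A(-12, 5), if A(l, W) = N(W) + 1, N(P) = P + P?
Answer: -9823/6 ≈ -1637.2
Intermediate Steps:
Y(Z) = -Z/6
N(P) = 2*P
A(l, W) = 1 + 2*W (A(l, W) = 2*W + 1 = 1 + 2*W)
(Y(-1) - 149)*A(-12, 5) = (-⅙*(-1) - 149)*(1 + 2*5) = (⅙ - 149)*(1 + 10) = -893/6*11 = -9823/6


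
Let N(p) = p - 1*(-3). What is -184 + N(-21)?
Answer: -202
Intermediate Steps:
N(p) = 3 + p (N(p) = p + 3 = 3 + p)
-184 + N(-21) = -184 + (3 - 21) = -184 - 18 = -202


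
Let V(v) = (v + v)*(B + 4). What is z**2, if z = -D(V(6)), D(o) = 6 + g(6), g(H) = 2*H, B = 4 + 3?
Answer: 324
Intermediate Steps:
B = 7
V(v) = 22*v (V(v) = (v + v)*(7 + 4) = (2*v)*11 = 22*v)
D(o) = 18 (D(o) = 6 + 2*6 = 6 + 12 = 18)
z = -18 (z = -1*18 = -18)
z**2 = (-18)**2 = 324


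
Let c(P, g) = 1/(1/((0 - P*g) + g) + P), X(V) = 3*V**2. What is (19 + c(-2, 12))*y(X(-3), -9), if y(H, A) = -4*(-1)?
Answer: 5252/71 ≈ 73.972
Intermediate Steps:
y(H, A) = 4
c(P, g) = 1/(P + 1/(g - P*g)) (c(P, g) = 1/(1/((0 - P*g) + g) + P) = 1/(1/(-P*g + g) + P) = 1/(1/(g - P*g) + P) = 1/(P + 1/(g - P*g)))
(19 + c(-2, 12))*y(X(-3), -9) = (19 + 12*(-1 - 2)/(-1 + 12*(-2)**2 - 1*(-2)*12))*4 = (19 + 12*(-3)/(-1 + 12*4 + 24))*4 = (19 + 12*(-3)/(-1 + 48 + 24))*4 = (19 + 12*(-3)/71)*4 = (19 + 12*(1/71)*(-3))*4 = (19 - 36/71)*4 = (1313/71)*4 = 5252/71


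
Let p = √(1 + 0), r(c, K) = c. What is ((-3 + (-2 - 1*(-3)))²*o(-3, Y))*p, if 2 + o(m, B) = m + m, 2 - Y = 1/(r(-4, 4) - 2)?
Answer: -32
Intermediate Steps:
Y = 13/6 (Y = 2 - 1/(-4 - 2) = 2 - 1/(-6) = 2 - 1*(-⅙) = 2 + ⅙ = 13/6 ≈ 2.1667)
o(m, B) = -2 + 2*m (o(m, B) = -2 + (m + m) = -2 + 2*m)
p = 1 (p = √1 = 1)
((-3 + (-2 - 1*(-3)))²*o(-3, Y))*p = ((-3 + (-2 - 1*(-3)))²*(-2 + 2*(-3)))*1 = ((-3 + (-2 + 3))²*(-2 - 6))*1 = ((-3 + 1)²*(-8))*1 = ((-2)²*(-8))*1 = (4*(-8))*1 = -32*1 = -32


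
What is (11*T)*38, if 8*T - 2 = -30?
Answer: -1463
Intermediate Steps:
T = -7/2 (T = ¼ + (⅛)*(-30) = ¼ - 15/4 = -7/2 ≈ -3.5000)
(11*T)*38 = (11*(-7/2))*38 = -77/2*38 = -1463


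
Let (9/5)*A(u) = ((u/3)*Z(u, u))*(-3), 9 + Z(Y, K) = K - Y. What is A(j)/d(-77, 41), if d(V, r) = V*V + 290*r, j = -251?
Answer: -1255/17819 ≈ -0.070430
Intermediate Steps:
d(V, r) = V² + 290*r
Z(Y, K) = -9 + K - Y (Z(Y, K) = -9 + (K - Y) = -9 + K - Y)
A(u) = 5*u (A(u) = 5*(((u/3)*(-9 + u - u))*(-3))/9 = 5*(((u*(⅓))*(-9))*(-3))/9 = 5*(((u/3)*(-9))*(-3))/9 = 5*(-3*u*(-3))/9 = 5*(9*u)/9 = 5*u)
A(j)/d(-77, 41) = (5*(-251))/((-77)² + 290*41) = -1255/(5929 + 11890) = -1255/17819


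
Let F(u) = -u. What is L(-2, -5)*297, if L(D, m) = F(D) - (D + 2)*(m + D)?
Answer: 594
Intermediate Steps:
L(D, m) = -D - (2 + D)*(D + m) (L(D, m) = -D - (D + 2)*(m + D) = -D - (2 + D)*(D + m))
L(-2, -5)*297 = (-1*(-2)² - 3*(-2) - 2*(-5) - 1*(-2)*(-5))*297 = (-1*4 + 6 + 10 - 10)*297 = (-4 + 6 + 10 - 10)*297 = 2*297 = 594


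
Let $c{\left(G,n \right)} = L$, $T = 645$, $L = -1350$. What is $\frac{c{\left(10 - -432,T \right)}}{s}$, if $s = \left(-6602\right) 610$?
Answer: $\frac{135}{402722} \approx 0.00033522$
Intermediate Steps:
$c{\left(G,n \right)} = -1350$
$s = -4027220$
$\frac{c{\left(10 - -432,T \right)}}{s} = - \frac{1350}{-4027220} = \left(-1350\right) \left(- \frac{1}{4027220}\right) = \frac{135}{402722}$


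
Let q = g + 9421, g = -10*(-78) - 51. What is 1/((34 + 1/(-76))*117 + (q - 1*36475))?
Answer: -76/1698489 ≈ -4.4746e-5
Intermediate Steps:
g = 729 (g = 780 - 51 = 729)
q = 10150 (q = 729 + 9421 = 10150)
1/((34 + 1/(-76))*117 + (q - 1*36475)) = 1/((34 + 1/(-76))*117 + (10150 - 1*36475)) = 1/((34 - 1/76)*117 + (10150 - 36475)) = 1/((2583/76)*117 - 26325) = 1/(302211/76 - 26325) = 1/(-1698489/76) = -76/1698489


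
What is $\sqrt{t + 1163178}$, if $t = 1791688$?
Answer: $\sqrt{2954866} \approx 1719.0$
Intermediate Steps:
$\sqrt{t + 1163178} = \sqrt{1791688 + 1163178} = \sqrt{2954866}$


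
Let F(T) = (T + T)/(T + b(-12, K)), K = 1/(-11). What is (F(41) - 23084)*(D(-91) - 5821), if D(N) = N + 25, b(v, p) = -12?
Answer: 135878862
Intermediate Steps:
K = -1/11 (K = 1*(-1/11) = -1/11 ≈ -0.090909)
D(N) = 25 + N
F(T) = 2*T/(-12 + T) (F(T) = (T + T)/(T - 12) = (2*T)/(-12 + T) = 2*T/(-12 + T))
(F(41) - 23084)*(D(-91) - 5821) = (2*41/(-12 + 41) - 23084)*((25 - 91) - 5821) = (2*41/29 - 23084)*(-66 - 5821) = (2*41*(1/29) - 23084)*(-5887) = (82/29 - 23084)*(-5887) = -669354/29*(-5887) = 135878862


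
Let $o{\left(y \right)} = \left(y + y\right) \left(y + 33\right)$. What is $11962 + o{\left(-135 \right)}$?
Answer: $39502$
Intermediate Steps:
$o{\left(y \right)} = 2 y \left(33 + y\right)$
$11962 + o{\left(-135 \right)} = 11962 + 2 \left(-135\right) \left(33 - 135\right) = 11962 + 2 \left(-135\right) \left(-102\right) = 11962 + 27540 = 39502$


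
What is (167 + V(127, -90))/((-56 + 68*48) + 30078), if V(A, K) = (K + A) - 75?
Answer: 129/33286 ≈ 0.0038755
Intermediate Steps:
V(A, K) = -75 + A + K (V(A, K) = (A + K) - 75 = -75 + A + K)
(167 + V(127, -90))/((-56 + 68*48) + 30078) = (167 + (-75 + 127 - 90))/((-56 + 68*48) + 30078) = (167 - 38)/((-56 + 3264) + 30078) = 129/(3208 + 30078) = 129/33286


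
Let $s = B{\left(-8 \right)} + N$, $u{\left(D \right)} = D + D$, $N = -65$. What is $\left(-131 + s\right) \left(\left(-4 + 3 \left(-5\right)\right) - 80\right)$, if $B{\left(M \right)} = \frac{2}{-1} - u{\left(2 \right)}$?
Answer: $19998$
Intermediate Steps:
$u{\left(D \right)} = 2 D$
$B{\left(M \right)} = -6$ ($B{\left(M \right)} = \frac{2}{-1} - 2 \cdot 2 = 2 \left(-1\right) - 4 = -2 - 4 = -6$)
$s = -71$ ($s = -6 - 65 = -71$)
$\left(-131 + s\right) \left(\left(-4 + 3 \left(-5\right)\right) - 80\right) = \left(-131 - 71\right) \left(\left(-4 + 3 \left(-5\right)\right) - 80\right) = - 202 \left(\left(-4 - 15\right) - 80\right) = - 202 \left(-19 - 80\right) = \left(-202\right) \left(-99\right) = 19998$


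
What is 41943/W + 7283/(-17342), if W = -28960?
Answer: -469145593/251112160 ≈ -1.8683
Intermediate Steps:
41943/W + 7283/(-17342) = 41943/(-28960) + 7283/(-17342) = 41943*(-1/28960) + 7283*(-1/17342) = -41943/28960 - 7283/17342 = -469145593/251112160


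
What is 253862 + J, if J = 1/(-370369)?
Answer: 94022615077/370369 ≈ 2.5386e+5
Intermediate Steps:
J = -1/370369 ≈ -2.7000e-6
253862 + J = 253862 - 1/370369 = 94022615077/370369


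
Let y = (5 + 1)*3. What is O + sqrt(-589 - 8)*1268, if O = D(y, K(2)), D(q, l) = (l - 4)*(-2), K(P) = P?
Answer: 4 + 1268*I*sqrt(597) ≈ 4.0 + 30982.0*I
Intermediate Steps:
y = 18 (y = 6*3 = 18)
D(q, l) = 8 - 2*l (D(q, l) = (-4 + l)*(-2) = 8 - 2*l)
O = 4 (O = 8 - 2*2 = 8 - 4 = 4)
O + sqrt(-589 - 8)*1268 = 4 + sqrt(-589 - 8)*1268 = 4 + sqrt(-597)*1268 = 4 + (I*sqrt(597))*1268 = 4 + 1268*I*sqrt(597)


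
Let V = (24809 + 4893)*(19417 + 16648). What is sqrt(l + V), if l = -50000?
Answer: sqrt(1071152630) ≈ 32728.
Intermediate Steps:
V = 1071202630 (V = 29702*36065 = 1071202630)
sqrt(l + V) = sqrt(-50000 + 1071202630) = sqrt(1071152630)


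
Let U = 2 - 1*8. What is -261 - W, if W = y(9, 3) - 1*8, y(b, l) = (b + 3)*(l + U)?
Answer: -217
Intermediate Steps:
U = -6 (U = 2 - 8 = -6)
y(b, l) = (-6 + l)*(3 + b) (y(b, l) = (b + 3)*(l - 6) = (3 + b)*(-6 + l) = (-6 + l)*(3 + b))
W = -44 (W = (-18 - 6*9 + 3*3 + 9*3) - 1*8 = (-18 - 54 + 9 + 27) - 8 = -36 - 8 = -44)
-261 - W = -261 - 1*(-44) = -261 + 44 = -217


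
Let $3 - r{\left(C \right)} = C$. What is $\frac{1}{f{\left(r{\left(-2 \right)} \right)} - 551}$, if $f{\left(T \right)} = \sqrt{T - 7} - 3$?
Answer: $- \frac{277}{153459} - \frac{i \sqrt{2}}{306918} \approx -0.001805 - 4.6078 \cdot 10^{-6} i$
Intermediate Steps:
$r{\left(C \right)} = 3 - C$
$f{\left(T \right)} = -3 + \sqrt{-7 + T}$ ($f{\left(T \right)} = \sqrt{-7 + T} - 3 = -3 + \sqrt{-7 + T}$)
$\frac{1}{f{\left(r{\left(-2 \right)} \right)} - 551} = \frac{1}{\left(-3 + \sqrt{-7 + \left(3 - -2\right)}\right) - 551} = \frac{1}{\left(-3 + \sqrt{-7 + \left(3 + 2\right)}\right) - 551} = \frac{1}{\left(-3 + \sqrt{-7 + 5}\right) - 551} = \frac{1}{\left(-3 + \sqrt{-2}\right) - 551} = \frac{1}{\left(-3 + i \sqrt{2}\right) - 551} = \frac{1}{-554 + i \sqrt{2}}$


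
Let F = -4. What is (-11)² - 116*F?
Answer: 585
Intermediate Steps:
(-11)² - 116*F = (-11)² - 116*(-4) = 121 + 464 = 585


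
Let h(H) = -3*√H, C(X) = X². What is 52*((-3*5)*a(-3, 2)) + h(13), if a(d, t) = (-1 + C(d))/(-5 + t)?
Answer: 2080 - 3*√13 ≈ 2069.2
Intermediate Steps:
a(d, t) = (-1 + d²)/(-5 + t)
52*((-3*5)*a(-3, 2)) + h(13) = 52*((-3*5)*((-1 + (-3)²)/(-5 + 2))) - 3*√13 = 52*(-15*(-1 + 9)/(-3)) - 3*√13 = 52*(-(-5)*8) - 3*√13 = 52*(-15*(-8/3)) - 3*√13 = 52*40 - 3*√13 = 2080 - 3*√13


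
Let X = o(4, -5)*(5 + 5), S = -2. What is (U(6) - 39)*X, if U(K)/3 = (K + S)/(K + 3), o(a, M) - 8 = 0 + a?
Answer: -4520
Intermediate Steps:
o(a, M) = 8 + a (o(a, M) = 8 + (0 + a) = 8 + a)
X = 120 (X = (8 + 4)*(5 + 5) = 12*10 = 120)
U(K) = 3*(-2 + K)/(3 + K) (U(K) = 3*((K - 2)/(K + 3)) = 3*((-2 + K)/(3 + K)) = 3*(-2 + K)/(3 + K))
(U(6) - 39)*X = (3*(-2 + 6)/(3 + 6) - 39)*120 = (3*4/9 - 39)*120 = (3*(⅑)*4 - 39)*120 = (4/3 - 39)*120 = -113/3*120 = -4520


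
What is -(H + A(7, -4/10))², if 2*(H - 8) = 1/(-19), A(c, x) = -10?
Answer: -5929/1444 ≈ -4.1060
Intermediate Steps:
H = 303/38 (H = 8 + (½)/(-19) = 8 + (½)*(-1/19) = 8 - 1/38 = 303/38 ≈ 7.9737)
-(H + A(7, -4/10))² = -(303/38 - 10)² = -(-77/38)² = -1*5929/1444 = -5929/1444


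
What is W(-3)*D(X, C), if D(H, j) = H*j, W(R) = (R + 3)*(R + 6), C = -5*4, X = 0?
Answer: 0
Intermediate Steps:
C = -20
W(R) = (3 + R)*(6 + R)
W(-3)*D(X, C) = (18 + (-3)**2 + 9*(-3))*(0*(-20)) = (18 + 9 - 27)*0 = 0*0 = 0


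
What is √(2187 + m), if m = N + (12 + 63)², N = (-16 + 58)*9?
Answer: 3*√910 ≈ 90.499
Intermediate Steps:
N = 378 (N = 42*9 = 378)
m = 6003 (m = 378 + (12 + 63)² = 378 + 75² = 378 + 5625 = 6003)
√(2187 + m) = √(2187 + 6003) = √8190 = 3*√910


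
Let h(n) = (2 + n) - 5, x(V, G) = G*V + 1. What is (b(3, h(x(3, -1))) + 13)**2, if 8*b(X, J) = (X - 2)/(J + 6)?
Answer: 11025/64 ≈ 172.27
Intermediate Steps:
x(V, G) = 1 + G*V
h(n) = -3 + n
b(X, J) = (-2 + X)/(8*(6 + J)) (b(X, J) = ((X - 2)/(J + 6))/8 = ((-2 + X)/(6 + J))/8 = (-2 + X)/(8*(6 + J)))
(b(3, h(x(3, -1))) + 13)**2 = ((-2 + 3)/(8*(6 + (-3 + (1 - 1*3)))) + 13)**2 = ((1/8)*1/(6 + (-3 + (1 - 3))) + 13)**2 = ((1/8)*1/(6 + (-3 - 2)) + 13)**2 = ((1/8)*1/(6 - 5) + 13)**2 = ((1/8)*1/1 + 13)**2 = ((1/8)*1*1 + 13)**2 = (1/8 + 13)**2 = (105/8)**2 = 11025/64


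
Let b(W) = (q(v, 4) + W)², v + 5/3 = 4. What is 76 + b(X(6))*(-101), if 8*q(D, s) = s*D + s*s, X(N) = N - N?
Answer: -33725/36 ≈ -936.81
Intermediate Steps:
v = 7/3 (v = -5/3 + 4 = 7/3 ≈ 2.3333)
X(N) = 0
q(D, s) = s²/8 + D*s/8 (q(D, s) = (s*D + s*s)/8 = (D*s + s²)/8 = (s² + D*s)/8 = s²/8 + D*s/8)
b(W) = (19/6 + W)² (b(W) = ((⅛)*4*(7/3 + 4) + W)² = ((⅛)*4*(19/3) + W)² = (19/6 + W)²)
76 + b(X(6))*(-101) = 76 + ((19 + 6*0)²/36)*(-101) = 76 + ((19 + 0)²/36)*(-101) = 76 + ((1/36)*19²)*(-101) = 76 + ((1/36)*361)*(-101) = 76 + (361/36)*(-101) = 76 - 36461/36 = -33725/36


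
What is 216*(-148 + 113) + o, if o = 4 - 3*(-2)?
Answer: -7550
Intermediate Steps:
o = 10 (o = 4 + 6 = 10)
216*(-148 + 113) + o = 216*(-148 + 113) + 10 = 216*(-35) + 10 = -7560 + 10 = -7550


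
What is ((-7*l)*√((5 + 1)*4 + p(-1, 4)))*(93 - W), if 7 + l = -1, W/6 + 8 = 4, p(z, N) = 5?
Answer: 6552*√29 ≈ 35284.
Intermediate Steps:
W = -24 (W = -48 + 6*4 = -48 + 24 = -24)
l = -8 (l = -7 - 1 = -8)
((-7*l)*√((5 + 1)*4 + p(-1, 4)))*(93 - W) = ((-7*(-8))*√((5 + 1)*4 + 5))*(93 - 1*(-24)) = (56*√(6*4 + 5))*(93 + 24) = (56*√(24 + 5))*117 = (56*√29)*117 = 6552*√29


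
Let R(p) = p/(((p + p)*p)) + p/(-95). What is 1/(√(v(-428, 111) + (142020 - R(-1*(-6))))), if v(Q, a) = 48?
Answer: 2*√46157886645/161957497 ≈ 0.0026531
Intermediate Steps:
R(p) = 1/(2*p) - p/95 (R(p) = p/(((2*p)*p)) + p*(-1/95) = p/((2*p²)) - p/95 = p*(1/(2*p²)) - p/95 = 1/(2*p) - p/95)
1/(√(v(-428, 111) + (142020 - R(-1*(-6))))) = 1/(√(48 + (142020 - (1/(2*((-1*(-6)))) - (-1)*(-6)/95)))) = 1/(√(48 + (142020 - ((½)/6 - 1/95*6)))) = 1/(√(48 + (142020 - ((½)*(⅙) - 6/95)))) = 1/(√(48 + (142020 - (1/12 - 6/95)))) = 1/(√(48 + (142020 - 1*23/1140))) = 1/(√(48 + (142020 - 23/1140))) = 1/(√(48 + 161902777/1140)) = 1/(√(161957497/1140)) = 1/(√46157886645/570) = 2*√46157886645/161957497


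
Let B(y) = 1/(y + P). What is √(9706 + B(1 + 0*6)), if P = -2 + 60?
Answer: √33786645/59 ≈ 98.519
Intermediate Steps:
P = 58
B(y) = 1/(58 + y) (B(y) = 1/(y + 58) = 1/(58 + y))
√(9706 + B(1 + 0*6)) = √(9706 + 1/(58 + (1 + 0*6))) = √(9706 + 1/(58 + (1 + 0))) = √(9706 + 1/(58 + 1)) = √(9706 + 1/59) = √(572655/59) = √33786645/59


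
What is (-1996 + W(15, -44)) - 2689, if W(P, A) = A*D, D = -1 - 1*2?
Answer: -4553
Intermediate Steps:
D = -3 (D = -1 - 2 = -3)
W(P, A) = -3*A (W(P, A) = A*(-3) = -3*A)
(-1996 + W(15, -44)) - 2689 = (-1996 - 3*(-44)) - 2689 = (-1996 + 132) - 2689 = -1864 - 2689 = -4553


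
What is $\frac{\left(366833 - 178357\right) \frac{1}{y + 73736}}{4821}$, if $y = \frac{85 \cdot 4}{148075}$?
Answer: $\frac{1395429185}{2631894431067} \approx 0.0005302$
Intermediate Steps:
$y = \frac{68}{29615}$ ($y = 340 \cdot \frac{1}{148075} = \frac{68}{29615} \approx 0.0022961$)
$\frac{\left(366833 - 178357\right) \frac{1}{y + 73736}}{4821} = \frac{\left(366833 - 178357\right) \frac{1}{\frac{68}{29615} + 73736}}{4821} = \frac{188476}{\frac{2183691708}{29615}} \cdot \frac{1}{4821} = 188476 \cdot \frac{29615}{2183691708} \cdot \frac{1}{4821} = \frac{1395429185}{545922927} \cdot \frac{1}{4821} = \frac{1395429185}{2631894431067}$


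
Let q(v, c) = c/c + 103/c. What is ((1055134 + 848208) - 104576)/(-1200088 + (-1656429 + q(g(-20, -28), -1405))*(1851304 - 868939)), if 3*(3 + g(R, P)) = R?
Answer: -505453246/457248304175267 ≈ -1.1054e-6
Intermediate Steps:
g(R, P) = -3 + R/3
q(v, c) = 1 + 103/c
((1055134 + 848208) - 104576)/(-1200088 + (-1656429 + q(g(-20, -28), -1405))*(1851304 - 868939)) = ((1055134 + 848208) - 104576)/(-1200088 + (-1656429 + (103 - 1405)/(-1405))*(1851304 - 868939)) = (1903342 - 104576)/(-1200088 + (-1656429 - 1/1405*(-1302))*982365) = 1798766/(-1200088 + (-1656429 + 1302/1405)*982365) = 1798766/(-1200088 - 2327281443/1405*982365) = 1798766/(-1200088 - 457247966950539/281) = 1798766/(-457248304175267/281) = 1798766*(-281/457248304175267) = -505453246/457248304175267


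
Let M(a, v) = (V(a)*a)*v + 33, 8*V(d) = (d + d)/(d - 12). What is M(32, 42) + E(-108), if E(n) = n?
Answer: 2313/5 ≈ 462.60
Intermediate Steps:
V(d) = d/(4*(-12 + d)) (V(d) = ((d + d)/(d - 12))/8 = ((2*d)/(-12 + d))/8 = (2*d/(-12 + d))/8 = d/(4*(-12 + d)))
M(a, v) = 33 + v*a**2/(4*(-12 + a)) (M(a, v) = ((a/(4*(-12 + a)))*a)*v + 33 = (a**2/(4*(-12 + a)))*v + 33 = v*a**2/(4*(-12 + a)) + 33 = 33 + v*a**2/(4*(-12 + a)))
M(32, 42) + E(-108) = (-1584 + 132*32 + 42*32**2)/(4*(-12 + 32)) - 108 = (1/4)*(-1584 + 4224 + 42*1024)/20 - 108 = (1/4)*(1/20)*(-1584 + 4224 + 43008) - 108 = (1/4)*(1/20)*45648 - 108 = 2853/5 - 108 = 2313/5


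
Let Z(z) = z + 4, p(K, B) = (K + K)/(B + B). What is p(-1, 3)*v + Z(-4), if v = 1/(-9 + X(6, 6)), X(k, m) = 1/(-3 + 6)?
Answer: 1/26 ≈ 0.038462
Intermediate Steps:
p(K, B) = K/B (p(K, B) = (2*K)/((2*B)) = (2*K)*(1/(2*B)) = K/B)
X(k, m) = ⅓ (X(k, m) = 1/3 = ⅓)
Z(z) = 4 + z
v = -3/26 (v = 1/(-9 + ⅓) = 1/(-26/3) = -3/26 ≈ -0.11538)
p(-1, 3)*v + Z(-4) = -1/3*(-3/26) + (4 - 4) = -1*⅓*(-3/26) + 0 = -⅓*(-3/26) + 0 = 1/26 + 0 = 1/26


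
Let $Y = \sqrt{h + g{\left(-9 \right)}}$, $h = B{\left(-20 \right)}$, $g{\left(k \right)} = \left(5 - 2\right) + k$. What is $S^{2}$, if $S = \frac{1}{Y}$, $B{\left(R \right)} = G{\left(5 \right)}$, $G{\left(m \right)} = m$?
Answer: $-1$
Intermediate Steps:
$B{\left(R \right)} = 5$
$g{\left(k \right)} = 3 + k$
$h = 5$
$Y = i$ ($Y = \sqrt{5 + \left(3 - 9\right)} = \sqrt{5 - 6} = \sqrt{-1} = i \approx 1.0 i$)
$S = - i$ ($S = \frac{1}{i} = - i \approx - 1.0 i$)
$S^{2} = \left(- i\right)^{2} = -1$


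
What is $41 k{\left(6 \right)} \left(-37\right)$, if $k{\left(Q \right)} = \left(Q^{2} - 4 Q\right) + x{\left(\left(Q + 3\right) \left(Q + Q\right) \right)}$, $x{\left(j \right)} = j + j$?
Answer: $-345876$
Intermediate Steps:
$x{\left(j \right)} = 2 j$
$k{\left(Q \right)} = Q^{2} - 4 Q + 4 Q \left(3 + Q\right)$ ($k{\left(Q \right)} = \left(Q^{2} - 4 Q\right) + 2 \left(Q + 3\right) \left(Q + Q\right) = \left(Q^{2} - 4 Q\right) + 2 \left(3 + Q\right) 2 Q = \left(Q^{2} - 4 Q\right) + 2 \cdot 2 Q \left(3 + Q\right) = \left(Q^{2} - 4 Q\right) + 4 Q \left(3 + Q\right) = Q^{2} - 4 Q + 4 Q \left(3 + Q\right)$)
$41 k{\left(6 \right)} \left(-37\right) = 41 \cdot 6 \left(8 + 5 \cdot 6\right) \left(-37\right) = 41 \cdot 6 \left(8 + 30\right) \left(-37\right) = 41 \cdot 6 \cdot 38 \left(-37\right) = 41 \cdot 228 \left(-37\right) = 9348 \left(-37\right) = -345876$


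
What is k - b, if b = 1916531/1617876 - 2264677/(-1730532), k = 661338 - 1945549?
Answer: -74906733405666152/58328878959 ≈ -1.2842e+6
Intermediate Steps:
k = -1284211
b = 145428849803/58328878959 (b = 1916531*(1/1617876) - 2264677*(-1/1730532) = 1916531/1617876 + 2264677/1730532 = 145428849803/58328878959 ≈ 2.4933)
k - b = -1284211 - 1*145428849803/58328878959 = -1284211 - 145428849803/58328878959 = -74906733405666152/58328878959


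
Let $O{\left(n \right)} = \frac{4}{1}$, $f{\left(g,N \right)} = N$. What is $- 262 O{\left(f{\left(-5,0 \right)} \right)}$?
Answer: $-1048$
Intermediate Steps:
$O{\left(n \right)} = 4$ ($O{\left(n \right)} = 4 \cdot 1 = 4$)
$- 262 O{\left(f{\left(-5,0 \right)} \right)} = \left(-262\right) 4 = -1048$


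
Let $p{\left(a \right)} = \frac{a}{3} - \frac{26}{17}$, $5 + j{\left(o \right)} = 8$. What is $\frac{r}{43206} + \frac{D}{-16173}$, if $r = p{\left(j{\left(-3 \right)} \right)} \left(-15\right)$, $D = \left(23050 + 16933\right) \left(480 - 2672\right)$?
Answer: $\frac{21457922353609}{3959700282} \approx 5419.1$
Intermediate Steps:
$j{\left(o \right)} = 3$ ($j{\left(o \right)} = -5 + 8 = 3$)
$D = -87642736$ ($D = 39983 \left(-2192\right) = -87642736$)
$p{\left(a \right)} = - \frac{26}{17} + \frac{a}{3}$ ($p{\left(a \right)} = a \frac{1}{3} - \frac{26}{17} = \frac{a}{3} - \frac{26}{17} = - \frac{26}{17} + \frac{a}{3}$)
$r = \frac{135}{17}$ ($r = \left(- \frac{26}{17} + \frac{1}{3} \cdot 3\right) \left(-15\right) = \left(- \frac{26}{17} + 1\right) \left(-15\right) = \left(- \frac{9}{17}\right) \left(-15\right) = \frac{135}{17} \approx 7.9412$)
$\frac{r}{43206} + \frac{D}{-16173} = \frac{135}{17 \cdot 43206} - \frac{87642736}{-16173} = \frac{135}{17} \cdot \frac{1}{43206} - - \frac{87642736}{16173} = \frac{45}{244834} + \frac{87642736}{16173} = \frac{21457922353609}{3959700282}$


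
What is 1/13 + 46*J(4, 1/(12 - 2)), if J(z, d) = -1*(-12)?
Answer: 7177/13 ≈ 552.08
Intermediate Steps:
J(z, d) = 12
1/13 + 46*J(4, 1/(12 - 2)) = 1/13 + 46*12 = 1/13 + 552 = 7177/13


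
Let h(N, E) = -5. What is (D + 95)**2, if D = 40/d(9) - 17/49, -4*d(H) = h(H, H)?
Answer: 38514436/2401 ≈ 16041.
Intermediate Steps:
d(H) = 5/4 (d(H) = -1/4*(-5) = 5/4)
D = 1551/49 (D = 40/(5/4) - 17/49 = 40*(4/5) - 17*1/49 = 32 - 17/49 = 1551/49 ≈ 31.653)
(D + 95)**2 = (1551/49 + 95)**2 = (6206/49)**2 = 38514436/2401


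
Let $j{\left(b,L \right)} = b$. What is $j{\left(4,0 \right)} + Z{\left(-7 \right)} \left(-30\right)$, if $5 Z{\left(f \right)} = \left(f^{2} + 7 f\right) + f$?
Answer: $46$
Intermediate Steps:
$Z{\left(f \right)} = \frac{f^{2}}{5} + \frac{8 f}{5}$ ($Z{\left(f \right)} = \frac{\left(f^{2} + 7 f\right) + f}{5} = \frac{f^{2} + 8 f}{5} = \frac{f^{2}}{5} + \frac{8 f}{5}$)
$j{\left(4,0 \right)} + Z{\left(-7 \right)} \left(-30\right) = 4 + \frac{1}{5} \left(-7\right) \left(8 - 7\right) \left(-30\right) = 4 + \frac{1}{5} \left(-7\right) 1 \left(-30\right) = 4 - -42 = 4 + 42 = 46$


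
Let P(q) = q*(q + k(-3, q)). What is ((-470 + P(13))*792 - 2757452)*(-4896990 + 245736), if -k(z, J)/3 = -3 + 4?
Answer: 14078099321928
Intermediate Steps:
k(z, J) = -3 (k(z, J) = -3*(-3 + 4) = -3*1 = -3)
P(q) = q*(-3 + q) (P(q) = q*(q - 3) = q*(-3 + q))
((-470 + P(13))*792 - 2757452)*(-4896990 + 245736) = ((-470 + 13*(-3 + 13))*792 - 2757452)*(-4896990 + 245736) = ((-470 + 13*10)*792 - 2757452)*(-4651254) = ((-470 + 130)*792 - 2757452)*(-4651254) = (-340*792 - 2757452)*(-4651254) = (-269280 - 2757452)*(-4651254) = -3026732*(-4651254) = 14078099321928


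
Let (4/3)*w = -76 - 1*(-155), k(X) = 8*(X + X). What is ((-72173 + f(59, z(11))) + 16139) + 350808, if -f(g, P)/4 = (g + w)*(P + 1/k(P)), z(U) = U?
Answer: 4633093/16 ≈ 2.8957e+5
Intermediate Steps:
k(X) = 16*X (k(X) = 8*(2*X) = 16*X)
w = 237/4 (w = 3*(-76 - 1*(-155))/4 = 3*(-76 + 155)/4 = (3/4)*79 = 237/4 ≈ 59.250)
f(g, P) = -4*(237/4 + g)*(P + 1/(16*P)) (f(g, P) = -4*(g + 237/4)*(P + 1/(16*P)) = -4*(237/4 + g)*(P + 1/(16*P)))
((-72173 + f(59, z(11))) + 16139) + 350808 = ((-72173 + (1/16)*(-237 - 4*59 + 16*11**2*(-237 - 4*59))/11) + 16139) + 350808 = ((-72173 + (1/16)*(1/11)*(-237 - 236 + 16*121*(-237 - 236))) + 16139) + 350808 = ((-72173 + (1/16)*(1/11)*(-237 - 236 + 16*121*(-473))) + 16139) + 350808 = ((-72173 + (1/16)*(1/11)*(-237 - 236 - 915728)) + 16139) + 350808 = ((-72173 + (1/16)*(1/11)*(-916201)) + 16139) + 350808 = ((-72173 - 83291/16) + 16139) + 350808 = (-1238059/16 + 16139) + 350808 = -979835/16 + 350808 = 4633093/16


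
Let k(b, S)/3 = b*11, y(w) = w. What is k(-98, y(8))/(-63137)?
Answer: 3234/63137 ≈ 0.051222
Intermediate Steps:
k(b, S) = 33*b (k(b, S) = 3*(b*11) = 3*(11*b) = 33*b)
k(-98, y(8))/(-63137) = (33*(-98))/(-63137) = -3234*(-1/63137) = 3234/63137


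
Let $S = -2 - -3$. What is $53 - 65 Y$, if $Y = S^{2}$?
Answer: $-12$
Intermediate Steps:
$S = 1$ ($S = -2 + 3 = 1$)
$Y = 1$ ($Y = 1^{2} = 1$)
$53 - 65 Y = 53 - 65 = -12$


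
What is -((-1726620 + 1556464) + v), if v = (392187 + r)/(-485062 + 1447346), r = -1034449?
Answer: 81869519283/481142 ≈ 1.7016e+5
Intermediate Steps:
v = -321131/481142 (v = (392187 - 1034449)/(-485062 + 1447346) = -642262/962284 = -642262*1/962284 = -321131/481142 ≈ -0.66743)
-((-1726620 + 1556464) + v) = -((-1726620 + 1556464) - 321131/481142) = -(-170156 - 321131/481142) = -1*(-81869519283/481142) = 81869519283/481142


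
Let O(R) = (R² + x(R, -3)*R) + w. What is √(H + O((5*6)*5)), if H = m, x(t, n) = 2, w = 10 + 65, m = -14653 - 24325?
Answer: I*√16103 ≈ 126.9*I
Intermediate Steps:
m = -38978
w = 75
O(R) = 75 + R² + 2*R (O(R) = (R² + 2*R) + 75 = 75 + R² + 2*R)
H = -38978
√(H + O((5*6)*5)) = √(-38978 + (75 + ((5*6)*5)² + 2*((5*6)*5))) = √(-38978 + (75 + (30*5)² + 2*(30*5))) = √(-38978 + (75 + 150² + 2*150)) = √(-38978 + (75 + 22500 + 300)) = √(-38978 + 22875) = √(-16103) = I*√16103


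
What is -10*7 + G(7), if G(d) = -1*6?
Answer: -76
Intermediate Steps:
G(d) = -6
-10*7 + G(7) = -10*7 - 6 = -70 - 6 = -76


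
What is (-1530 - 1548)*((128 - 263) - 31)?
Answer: 510948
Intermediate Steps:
(-1530 - 1548)*((128 - 263) - 31) = -3078*(-135 - 31) = -3078*(-166) = 510948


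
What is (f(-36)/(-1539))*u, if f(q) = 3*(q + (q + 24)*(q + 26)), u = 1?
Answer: -28/171 ≈ -0.16374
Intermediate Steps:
f(q) = 3*q + 3*(24 + q)*(26 + q) (f(q) = 3*(q + (24 + q)*(26 + q)) = 3*q + 3*(24 + q)*(26 + q))
(f(-36)/(-1539))*u = ((1872 + 3*(-36)² + 153*(-36))/(-1539))*1 = ((1872 + 3*1296 - 5508)*(-1/1539))*1 = ((1872 + 3888 - 5508)*(-1/1539))*1 = (252*(-1/1539))*1 = -28/171*1 = -28/171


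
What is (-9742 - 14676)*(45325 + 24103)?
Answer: -1695292904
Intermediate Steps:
(-9742 - 14676)*(45325 + 24103) = -24418*69428 = -1695292904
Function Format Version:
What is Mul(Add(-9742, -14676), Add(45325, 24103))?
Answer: -1695292904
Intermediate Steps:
Mul(Add(-9742, -14676), Add(45325, 24103)) = Mul(-24418, 69428) = -1695292904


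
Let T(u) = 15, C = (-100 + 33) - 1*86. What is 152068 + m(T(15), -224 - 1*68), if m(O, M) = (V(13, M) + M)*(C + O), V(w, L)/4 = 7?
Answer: 188500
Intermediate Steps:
V(w, L) = 28 (V(w, L) = 4*7 = 28)
C = -153 (C = -67 - 86 = -153)
m(O, M) = (-153 + O)*(28 + M) (m(O, M) = (28 + M)*(-153 + O) = (-153 + O)*(28 + M))
152068 + m(T(15), -224 - 1*68) = 152068 + (-4284 - 153*(-224 - 1*68) + 28*15 + (-224 - 1*68)*15) = 152068 + (-4284 - 153*(-224 - 68) + 420 + (-224 - 68)*15) = 152068 + (-4284 - 153*(-292) + 420 - 292*15) = 152068 + (-4284 + 44676 + 420 - 4380) = 152068 + 36432 = 188500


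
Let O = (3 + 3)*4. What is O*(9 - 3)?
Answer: 144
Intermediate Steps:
O = 24 (O = 6*4 = 24)
O*(9 - 3) = 24*(9 - 3) = 24*6 = 144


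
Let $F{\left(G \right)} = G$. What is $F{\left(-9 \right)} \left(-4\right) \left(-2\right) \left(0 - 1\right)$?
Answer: $72$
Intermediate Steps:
$F{\left(-9 \right)} \left(-4\right) \left(-2\right) \left(0 - 1\right) = - 9 \left(-4\right) \left(-2\right) \left(0 - 1\right) = - 9 \cdot 8 \left(-1\right) = \left(-9\right) \left(-8\right) = 72$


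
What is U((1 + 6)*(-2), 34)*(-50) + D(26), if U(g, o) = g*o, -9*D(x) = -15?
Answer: 71405/3 ≈ 23802.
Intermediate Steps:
D(x) = 5/3 (D(x) = -⅑*(-15) = 5/3)
U((1 + 6)*(-2), 34)*(-50) + D(26) = (((1 + 6)*(-2))*34)*(-50) + 5/3 = ((7*(-2))*34)*(-50) + 5/3 = -14*34*(-50) + 5/3 = -476*(-50) + 5/3 = 23800 + 5/3 = 71405/3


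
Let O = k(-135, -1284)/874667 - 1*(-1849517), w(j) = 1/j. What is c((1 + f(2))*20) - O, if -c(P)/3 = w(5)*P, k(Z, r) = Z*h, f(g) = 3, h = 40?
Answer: -1617753464455/874667 ≈ -1.8496e+6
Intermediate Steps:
k(Z, r) = 40*Z (k(Z, r) = Z*40 = 40*Z)
c(P) = -3*P/5
O = 1617711480439/874667 (O = (40*(-135))/874667 - 1*(-1849517) = -5400*1/874667 + 1849517 = -5400/874667 + 1849517 = 1617711480439/874667 ≈ 1.8495e+6)
c((1 + f(2))*20) - O = -3*(1 + 3)*20/5 - 1*1617711480439/874667 = -12*20/5 - 1617711480439/874667 = -⅗*80 - 1617711480439/874667 = -48 - 1617711480439/874667 = -1617753464455/874667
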